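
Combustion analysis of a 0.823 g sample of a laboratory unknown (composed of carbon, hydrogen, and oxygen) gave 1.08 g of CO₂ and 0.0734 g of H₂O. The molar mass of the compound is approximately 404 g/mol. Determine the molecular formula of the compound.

mol C = 1.08 g CO₂ ÷ 44.009 g/mol = 0.02454 mol
mol H = 2 × 0.0734 g H₂O ÷ 18.015 g/mol = 0.008149 mol
mass O = 0.823 − (0.2948 + 0.008214) = 0.5200 g → mol O = 0.5200 ÷ 15.999 = 0.03250 mol
Divide by the smallest (0.008149 mol): C 3.012, H 1.000, O 3.989
Empirical formula: C3HO4
Empirical-formula mass = 101.04 g/mol; 404 ÷ 101.04 ≈ 4, so the molecular formula is C12H4O16.

C12H4O16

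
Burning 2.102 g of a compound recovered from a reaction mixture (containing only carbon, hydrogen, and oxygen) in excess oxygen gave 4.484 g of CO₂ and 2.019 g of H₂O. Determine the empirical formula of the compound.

C5H11O2

mol C = 4.484 g CO₂ ÷ 44.009 g/mol = 0.10189 mol
mol H = 2 × 2.019 g H₂O ÷ 18.015 g/mol = 0.22415 mol
mass O = 2.102 − (1.2238 + 0.22594) = 0.65228 g → mol O = 0.65228 ÷ 15.999 = 0.040770 mol
Divide by the smallest (0.040770 mol): C 2.499, H 5.498, O 1.000
Multiplying each by 2 gives whole numbers: C 5.00, H 11.00, O 2.00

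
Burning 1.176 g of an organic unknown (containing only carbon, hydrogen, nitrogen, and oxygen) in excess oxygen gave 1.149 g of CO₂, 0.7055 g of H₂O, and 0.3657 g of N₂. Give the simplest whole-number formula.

mol C = 1.149 g CO₂ ÷ 44.009 g/mol = 0.026108 mol
mol H = 2 × 0.7055 g H₂O ÷ 18.015 g/mol = 0.078324 mol
mol N = 2 × 0.3657 g N₂ ÷ 28.014 g/mol = 0.026108 mol
mass O = 1.176 − (0.31359 + 0.078950 + 0.36570) = 0.41776 g → mol O = 0.41776 ÷ 15.999 = 0.026112 mol
Divide by the smallest (0.026108 mol): C 1.000, H 3.000, N 1.000, O 1.000

CH3NO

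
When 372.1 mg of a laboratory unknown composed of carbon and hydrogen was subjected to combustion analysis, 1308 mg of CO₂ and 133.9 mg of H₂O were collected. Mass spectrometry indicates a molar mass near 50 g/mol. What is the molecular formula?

C4H2

mol C = 1.308 g CO₂ ÷ 44.009 g/mol = 0.029721 mol
mol H = 2 × 0.1339 g H₂O ÷ 18.015 g/mol = 0.014865 mol
Divide by the smallest (0.014865 mol): C 1.999, H 1.000
Empirical formula: C2H
Empirical-formula mass = 25.03 g/mol; 50 ÷ 25.03 ≈ 2, so the molecular formula is C4H2.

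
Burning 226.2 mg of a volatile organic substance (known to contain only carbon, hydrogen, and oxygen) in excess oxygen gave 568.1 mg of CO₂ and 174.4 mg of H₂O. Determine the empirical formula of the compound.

C4H6O

mol C = 0.5681 g CO₂ ÷ 44.009 g/mol = 0.012909 mol
mol H = 2 × 0.1744 g H₂O ÷ 18.015 g/mol = 0.019362 mol
mass O = 0.2262 − (0.15505 + 0.019517) = 0.051637 g → mol O = 0.051637 ÷ 15.999 = 0.0032275 mol
Divide by the smallest (0.0032275 mol): C 4.000, H 5.999, O 1.000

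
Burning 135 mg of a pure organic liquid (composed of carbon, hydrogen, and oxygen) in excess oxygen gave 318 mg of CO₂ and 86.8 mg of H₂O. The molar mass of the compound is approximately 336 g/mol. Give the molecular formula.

mol C = 0.318 g CO₂ ÷ 44.009 g/mol = 0.007226 mol
mol H = 2 × 0.0868 g H₂O ÷ 18.015 g/mol = 0.009636 mol
mass O = 0.135 − (0.08679 + 0.009714) = 0.03850 g → mol O = 0.03850 ÷ 15.999 = 0.002406 mol
Divide by the smallest (0.002406 mol): C 3.003, H 4.005, O 1.000
Empirical formula: C3H4O
Empirical-formula mass = 56.06 g/mol; 336 ÷ 56.06 ≈ 6, so the molecular formula is C18H24O6.

C18H24O6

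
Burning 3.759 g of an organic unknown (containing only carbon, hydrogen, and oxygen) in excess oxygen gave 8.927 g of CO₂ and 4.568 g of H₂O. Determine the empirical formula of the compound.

C4H10O

mol C = 8.927 g CO₂ ÷ 44.009 g/mol = 0.20284 mol
mol H = 2 × 4.568 g H₂O ÷ 18.015 g/mol = 0.50713 mol
mass O = 3.759 − (2.4364 + 0.51119) = 0.81144 g → mol O = 0.81144 ÷ 15.999 = 0.050718 mol
Divide by the smallest (0.050718 mol): C 3.999, H 9.999, O 1.000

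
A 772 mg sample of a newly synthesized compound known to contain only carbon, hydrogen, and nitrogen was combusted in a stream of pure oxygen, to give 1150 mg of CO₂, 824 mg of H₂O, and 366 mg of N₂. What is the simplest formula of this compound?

mol C = 1.15 g CO₂ ÷ 44.009 g/mol = 0.02613 mol
mol H = 2 × 0.824 g H₂O ÷ 18.015 g/mol = 0.09148 mol
mol N = 2 × 0.366 g N₂ ÷ 28.014 g/mol = 0.02613 mol
Divide by the smallest (0.02613 mol): C 1.000, H 3.501, N 1.000
Multiplying each by 2 gives whole numbers: C 2.00, H 7.00, N 2.00

C2H7N2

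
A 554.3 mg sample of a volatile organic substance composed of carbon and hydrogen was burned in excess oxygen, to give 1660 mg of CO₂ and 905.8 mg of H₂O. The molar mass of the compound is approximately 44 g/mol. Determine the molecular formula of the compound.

C3H8

mol C = 1.660 g CO₂ ÷ 44.009 g/mol = 0.037720 mol
mol H = 2 × 0.9058 g H₂O ÷ 18.015 g/mol = 0.10056 mol
Divide by the smallest (0.037720 mol): C 1.000, H 2.666
Multiplying each by 3 gives whole numbers: C 3.00, H 8.00
Empirical formula: C3H8
Empirical-formula mass = 44.10 g/mol; 44 ÷ 44.10 ≈ 1, so the molecular formula is C3H8.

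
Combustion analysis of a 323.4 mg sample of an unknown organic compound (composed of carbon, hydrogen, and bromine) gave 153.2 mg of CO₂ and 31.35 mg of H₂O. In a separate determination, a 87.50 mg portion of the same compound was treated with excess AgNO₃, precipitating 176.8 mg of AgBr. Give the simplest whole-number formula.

mol C = 0.1532 g CO₂ ÷ 44.009 g/mol = 0.0034811 mol
mol H = 2 × 0.03135 g H₂O ÷ 18.015 g/mol = 0.0034804 mol
From the AgBr data: mol Br per gram of compound = (0.1768 ÷ 187.772) ÷ 0.08750 = 0.010761 mol/g, so in the 0.3234 g combustion sample mol Br = 0.0034800 mol
Divide by the smallest (0.0034800 mol): C 1.000, H 1.000, Br 1.000

CHBr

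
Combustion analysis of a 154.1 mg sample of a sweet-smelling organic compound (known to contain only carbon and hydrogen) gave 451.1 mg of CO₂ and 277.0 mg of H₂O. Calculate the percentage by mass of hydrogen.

mol C = 0.4511 g CO₂ ÷ 44.009 g/mol = 0.010250 mol
mol H = 2 × 0.2770 g H₂O ÷ 18.015 g/mol = 0.030752 mol
mass % H = 0.030998 g ÷ 0.1541 g × 100%

20.12%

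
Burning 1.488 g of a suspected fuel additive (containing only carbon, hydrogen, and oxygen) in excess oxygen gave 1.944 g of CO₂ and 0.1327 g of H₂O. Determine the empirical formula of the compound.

C3HO4

mol C = 1.944 g CO₂ ÷ 44.009 g/mol = 0.044173 mol
mol H = 2 × 0.1327 g H₂O ÷ 18.015 g/mol = 0.014732 mol
mass O = 1.488 − (0.53056 + 0.014850) = 0.94259 g → mol O = 0.94259 ÷ 15.999 = 0.058916 mol
Divide by the smallest (0.014732 mol): C 2.998, H 1.000, O 3.999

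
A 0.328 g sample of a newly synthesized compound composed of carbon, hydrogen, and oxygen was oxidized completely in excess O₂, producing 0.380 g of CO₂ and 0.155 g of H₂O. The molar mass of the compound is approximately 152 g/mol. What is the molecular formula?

mol C = 0.380 g CO₂ ÷ 44.009 g/mol = 0.008635 mol
mol H = 2 × 0.155 g H₂O ÷ 18.015 g/mol = 0.01721 mol
mass O = 0.328 − (0.1037 + 0.01735) = 0.2069 g → mol O = 0.2069 ÷ 15.999 = 0.01293 mol
Divide by the smallest (0.008635 mol): C 1.000, H 1.993, O 1.498
Multiplying each by 2 gives whole numbers: C 2.00, H 3.99, O 3.00
Empirical formula: C2H4O3
Empirical-formula mass = 76.05 g/mol; 152 ÷ 76.05 ≈ 2, so the molecular formula is C4H8O6.

C4H8O6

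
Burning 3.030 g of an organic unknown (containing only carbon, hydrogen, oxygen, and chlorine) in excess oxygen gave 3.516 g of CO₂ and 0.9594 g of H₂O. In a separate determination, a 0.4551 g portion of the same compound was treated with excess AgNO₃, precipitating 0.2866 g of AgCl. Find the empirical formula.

C6H8ClO7

mol C = 3.516 g CO₂ ÷ 44.009 g/mol = 0.079893 mol
mol H = 2 × 0.9594 g H₂O ÷ 18.015 g/mol = 0.10651 mol
From the AgCl data: mol Cl per gram of compound = (0.2866 ÷ 143.318) ÷ 0.4551 = 0.0043941 mol/g, so in the 3.030 g combustion sample mol Cl = 0.013314 mol
mass O = 3.030 − (0.95959 + 0.10736 + 0.47198) = 1.4911 g → mol O = 1.4911 ÷ 15.999 = 0.093197 mol
Divide by the smallest (0.013314 mol): C 6.001, H 8.000, Cl 1.000, O 7.000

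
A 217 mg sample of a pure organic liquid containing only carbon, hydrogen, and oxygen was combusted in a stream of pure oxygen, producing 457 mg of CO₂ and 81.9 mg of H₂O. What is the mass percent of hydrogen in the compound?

mol C = 0.457 g CO₂ ÷ 44.009 g/mol = 0.01038 mol
mol H = 2 × 0.0819 g H₂O ÷ 18.015 g/mol = 0.009092 mol
mass O = 0.217 − (0.1247 + 0.009165) = 0.08311 g → mol O = 0.08311 ÷ 15.999 = 0.005195 mol
mass % H = 0.009165 g ÷ 0.217 g × 100%

4.2%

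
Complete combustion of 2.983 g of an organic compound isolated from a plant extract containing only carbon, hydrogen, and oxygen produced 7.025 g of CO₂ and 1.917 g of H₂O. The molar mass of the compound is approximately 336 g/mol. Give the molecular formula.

mol C = 7.025 g CO₂ ÷ 44.009 g/mol = 0.15963 mol
mol H = 2 × 1.917 g H₂O ÷ 18.015 g/mol = 0.21282 mol
mass O = 2.983 − (1.9173 + 0.21453) = 0.85120 g → mol O = 0.85120 ÷ 15.999 = 0.053203 mol
Divide by the smallest (0.053203 mol): C 3.000, H 4.000, O 1.000
Empirical formula: C3H4O
Empirical-formula mass = 56.06 g/mol; 336 ÷ 56.06 ≈ 6, so the molecular formula is C18H24O6.

C18H24O6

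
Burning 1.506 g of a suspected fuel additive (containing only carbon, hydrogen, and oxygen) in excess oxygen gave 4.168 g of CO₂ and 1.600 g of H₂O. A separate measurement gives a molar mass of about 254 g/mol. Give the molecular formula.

C16H30O2

mol C = 4.168 g CO₂ ÷ 44.009 g/mol = 0.094708 mol
mol H = 2 × 1.600 g H₂O ÷ 18.015 g/mol = 0.17763 mol
mass O = 1.506 − (1.1375 + 0.17905) = 0.18941 g → mol O = 0.18941 ÷ 15.999 = 0.011839 mol
Divide by the smallest (0.011839 mol): C 8.000, H 15.004, O 1.000
Empirical formula: C8H15O
Empirical-formula mass = 127.21 g/mol; 254 ÷ 127.21 ≈ 2, so the molecular formula is C16H30O2.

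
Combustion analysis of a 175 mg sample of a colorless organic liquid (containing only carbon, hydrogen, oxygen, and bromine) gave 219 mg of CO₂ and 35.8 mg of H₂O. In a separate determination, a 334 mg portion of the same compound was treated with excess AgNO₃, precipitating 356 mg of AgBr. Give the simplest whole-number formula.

mol C = 0.219 g CO₂ ÷ 44.009 g/mol = 0.004976 mol
mol H = 2 × 0.0358 g H₂O ÷ 18.015 g/mol = 0.003974 mol
From the AgBr data: mol Br per gram of compound = (0.356 ÷ 187.772) ÷ 0.334 = 0.005676 mol/g, so in the 0.175 g combustion sample mol Br = 0.0009934 mol
mass O = 0.175 − (0.05977 + 0.004006 + 0.07937) = 0.03185 g → mol O = 0.03185 ÷ 15.999 = 0.001991 mol
Divide by the smallest (0.0009934 mol): C 5.009, H 4.001, Br 1.000, O 2.004

C5H4BrO2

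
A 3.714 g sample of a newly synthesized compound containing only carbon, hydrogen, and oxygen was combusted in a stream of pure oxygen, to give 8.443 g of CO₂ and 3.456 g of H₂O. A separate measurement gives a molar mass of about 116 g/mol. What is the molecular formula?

mol C = 8.443 g CO₂ ÷ 44.009 g/mol = 0.19185 mol
mol H = 2 × 3.456 g H₂O ÷ 18.015 g/mol = 0.38368 mol
mass O = 3.714 − (2.3043 + 0.38675) = 1.0230 g → mol O = 1.0230 ÷ 15.999 = 0.063940 mol
Divide by the smallest (0.063940 mol): C 3.000, H 6.001, O 1.000
Empirical formula: C3H6O
Empirical-formula mass = 58.08 g/mol; 116 ÷ 58.08 ≈ 2, so the molecular formula is C6H12O2.

C6H12O2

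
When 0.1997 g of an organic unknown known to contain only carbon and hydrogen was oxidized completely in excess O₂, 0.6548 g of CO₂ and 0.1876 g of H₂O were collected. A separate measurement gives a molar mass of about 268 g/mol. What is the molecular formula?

mol C = 0.6548 g CO₂ ÷ 44.009 g/mol = 0.014879 mol
mol H = 2 × 0.1876 g H₂O ÷ 18.015 g/mol = 0.020827 mol
Divide by the smallest (0.014879 mol): C 1.000, H 1.400
Multiplying each by 5 gives whole numbers: C 5.00, H 7.00
Empirical formula: C5H7
Empirical-formula mass = 67.11 g/mol; 268 ÷ 67.11 ≈ 4, so the molecular formula is C20H28.

C20H28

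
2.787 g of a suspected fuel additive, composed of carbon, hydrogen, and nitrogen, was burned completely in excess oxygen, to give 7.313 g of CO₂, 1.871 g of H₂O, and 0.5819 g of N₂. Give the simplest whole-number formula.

C4H5N

mol C = 7.313 g CO₂ ÷ 44.009 g/mol = 0.16617 mol
mol H = 2 × 1.871 g H₂O ÷ 18.015 g/mol = 0.20772 mol
mol N = 2 × 0.5819 g N₂ ÷ 28.014 g/mol = 0.041544 mol
Divide by the smallest (0.041544 mol): C 4.000, H 5.000, N 1.000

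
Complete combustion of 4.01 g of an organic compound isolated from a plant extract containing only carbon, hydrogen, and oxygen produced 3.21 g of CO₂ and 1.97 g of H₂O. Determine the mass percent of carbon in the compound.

mol C = 3.21 g CO₂ ÷ 44.009 g/mol = 0.07294 mol
mol H = 2 × 1.97 g H₂O ÷ 18.015 g/mol = 0.2187 mol
mass O = 4.01 − (0.8761 + 0.2205) = 2.913 g → mol O = 2.913 ÷ 15.999 = 0.1821 mol
mass % C = 0.8761 g ÷ 4.01 g × 100%

21.8%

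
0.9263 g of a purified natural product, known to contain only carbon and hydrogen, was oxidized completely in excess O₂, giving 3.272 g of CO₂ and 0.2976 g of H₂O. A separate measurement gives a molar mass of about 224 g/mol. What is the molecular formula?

mol C = 3.272 g CO₂ ÷ 44.009 g/mol = 0.074348 mol
mol H = 2 × 0.2976 g H₂O ÷ 18.015 g/mol = 0.033039 mol
Divide by the smallest (0.033039 mol): C 2.250, H 1.000
Multiplying each by 4 gives whole numbers: C 9.00, H 4.00
Empirical formula: C9H4
Empirical-formula mass = 112.13 g/mol; 224 ÷ 112.13 ≈ 2, so the molecular formula is C18H8.

C18H8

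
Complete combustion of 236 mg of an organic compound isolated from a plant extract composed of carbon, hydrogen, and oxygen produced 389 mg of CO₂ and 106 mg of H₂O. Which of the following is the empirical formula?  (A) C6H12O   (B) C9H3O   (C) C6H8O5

(C) C6H8O5

mol C = 0.389 g CO₂ ÷ 44.009 g/mol = 0.008839 mol
mol H = 2 × 0.106 g H₂O ÷ 18.015 g/mol = 0.01177 mol
mass O = 0.236 − (0.1062 + 0.01186) = 0.1180 g → mol O = 0.1180 ÷ 15.999 = 0.007374 mol
Divide by the smallest (0.007374 mol): C 1.199, H 1.596, O 1.000
Multiplying each by 5 gives whole numbers: C 5.99, H 7.98, O 5.00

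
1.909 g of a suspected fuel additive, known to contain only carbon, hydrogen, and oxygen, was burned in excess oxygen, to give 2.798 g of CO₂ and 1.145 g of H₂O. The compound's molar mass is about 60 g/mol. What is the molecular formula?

mol C = 2.798 g CO₂ ÷ 44.009 g/mol = 0.063578 mol
mol H = 2 × 1.145 g H₂O ÷ 18.015 g/mol = 0.12712 mol
mass O = 1.909 − (0.76363 + 0.12813) = 1.0172 g → mol O = 1.0172 ÷ 15.999 = 0.063581 mol
Divide by the smallest (0.063578 mol): C 1.000, H 1.999, O 1.000
Empirical formula: CH2O
Empirical-formula mass = 30.03 g/mol; 60 ÷ 30.03 ≈ 2, so the molecular formula is C2H4O2.

C2H4O2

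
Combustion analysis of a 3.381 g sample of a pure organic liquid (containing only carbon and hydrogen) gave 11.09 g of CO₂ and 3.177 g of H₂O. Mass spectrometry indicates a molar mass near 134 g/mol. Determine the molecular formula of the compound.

mol C = 11.09 g CO₂ ÷ 44.009 g/mol = 0.25199 mol
mol H = 2 × 3.177 g H₂O ÷ 18.015 g/mol = 0.35271 mol
Divide by the smallest (0.25199 mol): C 1.000, H 1.400
Multiplying each by 5 gives whole numbers: C 5.00, H 7.00
Empirical formula: C5H7
Empirical-formula mass = 67.11 g/mol; 134 ÷ 67.11 ≈ 2, so the molecular formula is C10H14.

C10H14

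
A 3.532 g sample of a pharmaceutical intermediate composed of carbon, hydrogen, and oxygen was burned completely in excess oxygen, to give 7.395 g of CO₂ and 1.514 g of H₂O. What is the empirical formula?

C2H2O

mol C = 7.395 g CO₂ ÷ 44.009 g/mol = 0.16803 mol
mol H = 2 × 1.514 g H₂O ÷ 18.015 g/mol = 0.16808 mol
mass O = 3.532 − (2.0183 + 0.16943) = 1.3443 g → mol O = 1.3443 ÷ 15.999 = 0.084025 mol
Divide by the smallest (0.084025 mol): C 2.000, H 2.000, O 1.000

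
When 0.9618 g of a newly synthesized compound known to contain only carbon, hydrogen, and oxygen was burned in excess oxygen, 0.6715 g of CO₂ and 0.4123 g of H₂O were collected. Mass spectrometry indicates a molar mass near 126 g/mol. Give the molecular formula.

C2H6O6

mol C = 0.6715 g CO₂ ÷ 44.009 g/mol = 0.015258 mol
mol H = 2 × 0.4123 g H₂O ÷ 18.015 g/mol = 0.045773 mol
mass O = 0.9618 − (0.18327 + 0.046139) = 0.73239 g → mol O = 0.73239 ÷ 15.999 = 0.045777 mol
Divide by the smallest (0.015258 mol): C 1.000, H 3.000, O 3.000
Empirical formula: CH3O3
Empirical-formula mass = 63.03 g/mol; 126 ÷ 63.03 ≈ 2, so the molecular formula is C2H6O6.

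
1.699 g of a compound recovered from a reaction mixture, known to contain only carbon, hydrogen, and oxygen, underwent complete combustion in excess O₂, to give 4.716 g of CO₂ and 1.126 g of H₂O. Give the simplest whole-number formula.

C6H7O

mol C = 4.716 g CO₂ ÷ 44.009 g/mol = 0.10716 mol
mol H = 2 × 1.126 g H₂O ÷ 18.015 g/mol = 0.12501 mol
mass O = 1.699 − (1.2871 + 0.12601) = 0.28590 g → mol O = 0.28590 ÷ 15.999 = 0.017870 mol
Divide by the smallest (0.017870 mol): C 5.997, H 6.996, O 1.000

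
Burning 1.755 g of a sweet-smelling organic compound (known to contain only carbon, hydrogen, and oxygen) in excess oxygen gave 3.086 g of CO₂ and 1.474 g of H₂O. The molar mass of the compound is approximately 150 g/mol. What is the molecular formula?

C6H14O4

mol C = 3.086 g CO₂ ÷ 44.009 g/mol = 0.070122 mol
mol H = 2 × 1.474 g H₂O ÷ 18.015 g/mol = 0.16364 mol
mass O = 1.755 − (0.84224 + 0.16495) = 0.74781 g → mol O = 0.74781 ÷ 15.999 = 0.046741 mol
Divide by the smallest (0.046741 mol): C 1.500, H 3.501, O 1.000
Multiplying each by 2 gives whole numbers: C 3.00, H 7.00, O 2.00
Empirical formula: C3H7O2
Empirical-formula mass = 75.09 g/mol; 150 ÷ 75.09 ≈ 2, so the molecular formula is C6H14O4.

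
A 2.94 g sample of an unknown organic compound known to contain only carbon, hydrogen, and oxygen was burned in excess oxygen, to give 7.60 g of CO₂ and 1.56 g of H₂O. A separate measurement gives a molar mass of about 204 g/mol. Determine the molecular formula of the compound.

C12H12O3

mol C = 7.60 g CO₂ ÷ 44.009 g/mol = 0.1727 mol
mol H = 2 × 1.56 g H₂O ÷ 18.015 g/mol = 0.1732 mol
mass O = 2.94 − (2.074 + 0.1746) = 0.6912 g → mol O = 0.6912 ÷ 15.999 = 0.04320 mol
Divide by the smallest (0.04320 mol): C 3.997, H 4.009, O 1.000
Empirical formula: C4H4O
Empirical-formula mass = 68.08 g/mol; 204 ÷ 68.08 ≈ 3, so the molecular formula is C12H12O3.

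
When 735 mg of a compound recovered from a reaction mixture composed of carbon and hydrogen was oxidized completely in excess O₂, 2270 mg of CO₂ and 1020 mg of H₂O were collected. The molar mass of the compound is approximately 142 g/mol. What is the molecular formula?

mol C = 2.27 g CO₂ ÷ 44.009 g/mol = 0.05158 mol
mol H = 2 × 1.02 g H₂O ÷ 18.015 g/mol = 0.1132 mol
Divide by the smallest (0.05158 mol): C 1.000, H 2.195
Multiplying each by 5 gives whole numbers: C 5.00, H 10.98
Empirical formula: C5H11
Empirical-formula mass = 71.14 g/mol; 142 ÷ 71.14 ≈ 2, so the molecular formula is C10H22.

C10H22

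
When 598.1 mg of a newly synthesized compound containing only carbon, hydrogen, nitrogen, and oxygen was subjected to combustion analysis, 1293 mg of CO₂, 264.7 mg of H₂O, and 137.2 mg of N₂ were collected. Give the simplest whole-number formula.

mol C = 1.293 g CO₂ ÷ 44.009 g/mol = 0.029380 mol
mol H = 2 × 0.2647 g H₂O ÷ 18.015 g/mol = 0.029387 mol
mol N = 2 × 0.1372 g N₂ ÷ 28.014 g/mol = 0.0097951 mol
mass O = 0.5981 − (0.35289 + 0.029622 + 0.13720) = 0.078391 g → mol O = 0.078391 ÷ 15.999 = 0.0048997 mol
Divide by the smallest (0.0048997 mol): C 5.996, H 5.998, N 1.999, O 1.000

C6H6N2O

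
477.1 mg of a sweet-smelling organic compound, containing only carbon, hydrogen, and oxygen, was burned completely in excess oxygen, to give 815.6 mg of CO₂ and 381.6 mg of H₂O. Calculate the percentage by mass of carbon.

mol C = 0.8156 g CO₂ ÷ 44.009 g/mol = 0.018533 mol
mol H = 2 × 0.3816 g H₂O ÷ 18.015 g/mol = 0.042365 mol
mass O = 0.4771 − (0.22259 + 0.042704) = 0.21180 g → mol O = 0.21180 ÷ 15.999 = 0.013238 mol
mass % C = 0.22259 g ÷ 0.4771 g × 100%

46.66%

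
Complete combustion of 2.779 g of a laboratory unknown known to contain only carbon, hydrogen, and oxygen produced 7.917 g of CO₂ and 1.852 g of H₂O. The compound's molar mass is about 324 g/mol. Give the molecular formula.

C21H24O3

mol C = 7.917 g CO₂ ÷ 44.009 g/mol = 0.17990 mol
mol H = 2 × 1.852 g H₂O ÷ 18.015 g/mol = 0.20561 mol
mass O = 2.779 − (2.1607 + 0.20725) = 0.41103 g → mol O = 0.41103 ÷ 15.999 = 0.025691 mol
Divide by the smallest (0.025691 mol): C 7.002, H 8.003, O 1.000
Empirical formula: C7H8O
Empirical-formula mass = 108.14 g/mol; 324 ÷ 108.14 ≈ 3, so the molecular formula is C21H24O3.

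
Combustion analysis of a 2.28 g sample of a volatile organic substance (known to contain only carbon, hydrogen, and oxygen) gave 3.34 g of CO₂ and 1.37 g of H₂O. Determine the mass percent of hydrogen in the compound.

mol C = 3.34 g CO₂ ÷ 44.009 g/mol = 0.07589 mol
mol H = 2 × 1.37 g H₂O ÷ 18.015 g/mol = 0.1521 mol
mass O = 2.28 − (0.9116 + 0.1533) = 1.215 g → mol O = 1.215 ÷ 15.999 = 0.07595 mol
mass % H = 0.1533 g ÷ 2.28 g × 100%

6.7%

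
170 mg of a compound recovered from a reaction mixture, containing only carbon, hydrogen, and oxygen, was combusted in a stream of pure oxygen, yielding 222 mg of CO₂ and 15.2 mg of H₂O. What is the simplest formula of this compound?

mol C = 0.222 g CO₂ ÷ 44.009 g/mol = 0.005044 mol
mol H = 2 × 0.0152 g H₂O ÷ 18.015 g/mol = 0.001687 mol
mass O = 0.170 − (0.06059 + 0.001701) = 0.1077 g → mol O = 0.1077 ÷ 15.999 = 0.006732 mol
Divide by the smallest (0.001687 mol): C 2.989, H 1.000, O 3.990

C3HO4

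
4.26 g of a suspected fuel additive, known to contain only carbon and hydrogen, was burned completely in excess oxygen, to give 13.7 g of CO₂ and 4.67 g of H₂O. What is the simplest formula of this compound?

mol C = 13.7 g CO₂ ÷ 44.009 g/mol = 0.3113 mol
mol H = 2 × 4.67 g H₂O ÷ 18.015 g/mol = 0.5185 mol
Divide by the smallest (0.3113 mol): C 1.000, H 1.665
Multiplying each by 3 gives whole numbers: C 3.00, H 5.00

C3H5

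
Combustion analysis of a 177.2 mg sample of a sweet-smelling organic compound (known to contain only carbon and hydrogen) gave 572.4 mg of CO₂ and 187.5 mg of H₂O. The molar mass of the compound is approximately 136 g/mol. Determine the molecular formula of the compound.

mol C = 0.5724 g CO₂ ÷ 44.009 g/mol = 0.013006 mol
mol H = 2 × 0.1875 g H₂O ÷ 18.015 g/mol = 0.020816 mol
Divide by the smallest (0.013006 mol): C 1.000, H 1.600
Multiplying each by 5 gives whole numbers: C 5.00, H 8.00
Empirical formula: C5H8
Empirical-formula mass = 68.12 g/mol; 136 ÷ 68.12 ≈ 2, so the molecular formula is C10H16.

C10H16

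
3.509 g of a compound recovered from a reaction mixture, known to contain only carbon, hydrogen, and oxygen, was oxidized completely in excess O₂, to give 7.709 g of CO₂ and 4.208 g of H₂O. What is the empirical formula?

C3H8O

mol C = 7.709 g CO₂ ÷ 44.009 g/mol = 0.17517 mol
mol H = 2 × 4.208 g H₂O ÷ 18.015 g/mol = 0.46717 mol
mass O = 3.509 − (2.1040 + 0.47090) = 0.93414 g → mol O = 0.93414 ÷ 15.999 = 0.058388 mol
Divide by the smallest (0.058388 mol): C 3.000, H 8.001, O 1.000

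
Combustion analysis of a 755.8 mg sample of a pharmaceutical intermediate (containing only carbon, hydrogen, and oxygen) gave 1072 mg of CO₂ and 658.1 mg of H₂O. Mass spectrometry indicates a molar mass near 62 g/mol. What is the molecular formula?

C2H6O2

mol C = 1.072 g CO₂ ÷ 44.009 g/mol = 0.024359 mol
mol H = 2 × 0.6581 g H₂O ÷ 18.015 g/mol = 0.073061 mol
mass O = 0.7558 − (0.29257 + 0.073646) = 0.38958 g → mol O = 0.38958 ÷ 15.999 = 0.024350 mol
Divide by the smallest (0.024350 mol): C 1.000, H 3.000, O 1.000
Empirical formula: CH3O
Empirical-formula mass = 31.03 g/mol; 62 ÷ 31.03 ≈ 2, so the molecular formula is C2H6O2.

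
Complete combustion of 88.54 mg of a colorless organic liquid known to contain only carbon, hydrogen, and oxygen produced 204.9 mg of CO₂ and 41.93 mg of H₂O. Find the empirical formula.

mol C = 0.2049 g CO₂ ÷ 44.009 g/mol = 0.0046559 mol
mol H = 2 × 0.04193 g H₂O ÷ 18.015 g/mol = 0.0046550 mol
mass O = 0.08854 − (0.055922 + 0.0046922) = 0.027926 g → mol O = 0.027926 ÷ 15.999 = 0.0017455 mol
Divide by the smallest (0.0017455 mol): C 2.667, H 2.667, O 1.000
Multiplying each by 3 gives whole numbers: C 8.00, H 8.00, O 3.00

C8H8O3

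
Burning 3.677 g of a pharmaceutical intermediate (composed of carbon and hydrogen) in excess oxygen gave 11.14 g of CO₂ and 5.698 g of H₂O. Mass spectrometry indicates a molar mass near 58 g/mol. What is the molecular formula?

C4H10

mol C = 11.14 g CO₂ ÷ 44.009 g/mol = 0.25313 mol
mol H = 2 × 5.698 g H₂O ÷ 18.015 g/mol = 0.63258 mol
Divide by the smallest (0.25313 mol): C 1.000, H 2.499
Multiplying each by 2 gives whole numbers: C 2.00, H 5.00
Empirical formula: C2H5
Empirical-formula mass = 29.06 g/mol; 58 ÷ 29.06 ≈ 2, so the molecular formula is C4H10.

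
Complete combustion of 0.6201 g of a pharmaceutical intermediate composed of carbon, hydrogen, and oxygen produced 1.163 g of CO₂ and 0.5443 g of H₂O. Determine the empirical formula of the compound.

C7H16O4

mol C = 1.163 g CO₂ ÷ 44.009 g/mol = 0.026426 mol
mol H = 2 × 0.5443 g H₂O ÷ 18.015 g/mol = 0.060427 mol
mass O = 0.6201 − (0.31741 + 0.060911) = 0.24178 g → mol O = 0.24178 ÷ 15.999 = 0.015112 mol
Divide by the smallest (0.015112 mol): C 1.749, H 3.999, O 1.000
Multiplying each by 4 gives whole numbers: C 6.99, H 15.99, O 4.00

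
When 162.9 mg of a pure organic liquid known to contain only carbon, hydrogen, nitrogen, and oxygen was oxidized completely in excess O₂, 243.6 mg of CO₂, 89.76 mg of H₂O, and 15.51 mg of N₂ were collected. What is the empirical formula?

mol C = 0.2436 g CO₂ ÷ 44.009 g/mol = 0.0055352 mol
mol H = 2 × 0.08976 g H₂O ÷ 18.015 g/mol = 0.0099650 mol
mol N = 2 × 0.01551 g N₂ ÷ 28.014 g/mol = 0.0011073 mol
mass O = 0.1629 − (0.066484 + 0.010045 + 0.015510) = 0.070862 g → mol O = 0.070862 ÷ 15.999 = 0.0044291 mol
Divide by the smallest (0.0011073 mol): C 4.999, H 8.999, N 1.000, O 4.000

C5H9NO4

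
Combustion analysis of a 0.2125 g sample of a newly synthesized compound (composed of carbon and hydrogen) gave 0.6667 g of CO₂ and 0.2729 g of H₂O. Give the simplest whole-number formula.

CH2

mol C = 0.6667 g CO₂ ÷ 44.009 g/mol = 0.015149 mol
mol H = 2 × 0.2729 g H₂O ÷ 18.015 g/mol = 0.030297 mol
Divide by the smallest (0.015149 mol): C 1.000, H 2.000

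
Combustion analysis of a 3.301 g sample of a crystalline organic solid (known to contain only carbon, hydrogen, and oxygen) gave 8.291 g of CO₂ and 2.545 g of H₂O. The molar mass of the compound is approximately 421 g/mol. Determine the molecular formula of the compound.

C24H36O6

mol C = 8.291 g CO₂ ÷ 44.009 g/mol = 0.18839 mol
mol H = 2 × 2.545 g H₂O ÷ 18.015 g/mol = 0.28254 mol
mass O = 3.301 − (2.2628 + 0.28480) = 0.75341 g → mol O = 0.75341 ÷ 15.999 = 0.047091 mol
Divide by the smallest (0.047091 mol): C 4.001, H 6.000, O 1.000
Empirical formula: C4H6O
Empirical-formula mass = 70.09 g/mol; 421 ÷ 70.09 ≈ 6, so the molecular formula is C24H36O6.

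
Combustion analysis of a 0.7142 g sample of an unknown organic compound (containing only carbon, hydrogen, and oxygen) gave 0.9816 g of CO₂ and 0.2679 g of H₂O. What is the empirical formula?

mol C = 0.9816 g CO₂ ÷ 44.009 g/mol = 0.022305 mol
mol H = 2 × 0.2679 g H₂O ÷ 18.015 g/mol = 0.029742 mol
mass O = 0.7142 − (0.26790 + 0.029980) = 0.41632 g → mol O = 0.41632 ÷ 15.999 = 0.026022 mol
Divide by the smallest (0.022305 mol): C 1.000, H 1.333, O 1.167
Multiplying each by 6 gives whole numbers: C 6.00, H 8.00, O 7.00

C6H8O7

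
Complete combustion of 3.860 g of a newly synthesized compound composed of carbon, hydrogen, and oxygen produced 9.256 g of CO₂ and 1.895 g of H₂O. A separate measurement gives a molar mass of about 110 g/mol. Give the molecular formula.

C6H6O2

mol C = 9.256 g CO₂ ÷ 44.009 g/mol = 0.21032 mol
mol H = 2 × 1.895 g H₂O ÷ 18.015 g/mol = 0.21038 mol
mass O = 3.860 − (2.5262 + 0.21206) = 1.1218 g → mol O = 1.1218 ÷ 15.999 = 0.070115 mol
Divide by the smallest (0.070115 mol): C 3.000, H 3.000, O 1.000
Empirical formula: C3H3O
Empirical-formula mass = 55.06 g/mol; 110 ÷ 55.06 ≈ 2, so the molecular formula is C6H6O2.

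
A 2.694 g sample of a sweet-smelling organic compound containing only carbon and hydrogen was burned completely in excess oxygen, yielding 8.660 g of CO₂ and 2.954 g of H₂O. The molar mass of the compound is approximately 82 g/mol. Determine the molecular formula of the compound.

mol C = 8.660 g CO₂ ÷ 44.009 g/mol = 0.19678 mol
mol H = 2 × 2.954 g H₂O ÷ 18.015 g/mol = 0.32795 mol
Divide by the smallest (0.19678 mol): C 1.000, H 1.667
Multiplying each by 3 gives whole numbers: C 3.00, H 5.00
Empirical formula: C3H5
Empirical-formula mass = 41.07 g/mol; 82 ÷ 41.07 ≈ 2, so the molecular formula is C6H10.

C6H10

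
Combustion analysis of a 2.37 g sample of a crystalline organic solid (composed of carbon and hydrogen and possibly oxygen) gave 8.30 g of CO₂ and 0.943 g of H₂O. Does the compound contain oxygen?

mol C = 8.30 g CO₂ ÷ 44.009 g/mol = 0.1886 mol
mol H = 2 × 0.943 g H₂O ÷ 18.015 g/mol = 0.1047 mol
C and H together account for 2.371 g — essentially the entire 2.37 g sample — so the compound contains no oxygen.

no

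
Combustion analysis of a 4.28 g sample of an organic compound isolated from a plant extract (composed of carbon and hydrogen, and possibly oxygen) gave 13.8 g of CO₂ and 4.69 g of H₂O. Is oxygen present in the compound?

mol C = 13.8 g CO₂ ÷ 44.009 g/mol = 0.3136 mol
mol H = 2 × 4.69 g H₂O ÷ 18.015 g/mol = 0.5207 mol
C and H together account for 4.291 g — essentially the entire 4.28 g sample — so the compound contains no oxygen.

no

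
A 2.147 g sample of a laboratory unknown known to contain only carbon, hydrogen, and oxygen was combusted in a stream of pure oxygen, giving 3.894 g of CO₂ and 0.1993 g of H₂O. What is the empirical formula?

C4HO3

mol C = 3.894 g CO₂ ÷ 44.009 g/mol = 0.088482 mol
mol H = 2 × 0.1993 g H₂O ÷ 18.015 g/mol = 0.022126 mol
mass O = 2.147 − (1.0628 + 0.022303) = 1.0619 g → mol O = 1.0619 ÷ 15.999 = 0.066375 mol
Divide by the smallest (0.022126 mol): C 3.999, H 1.000, O 3.000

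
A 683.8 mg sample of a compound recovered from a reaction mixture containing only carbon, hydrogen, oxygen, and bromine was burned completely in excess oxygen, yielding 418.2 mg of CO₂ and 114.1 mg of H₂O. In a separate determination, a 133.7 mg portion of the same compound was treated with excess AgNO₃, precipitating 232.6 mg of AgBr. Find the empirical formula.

C3H4Br2O

mol C = 0.4182 g CO₂ ÷ 44.009 g/mol = 0.0095026 mol
mol H = 2 × 0.1141 g H₂O ÷ 18.015 g/mol = 0.012667 mol
From the AgBr data: mol Br per gram of compound = (0.2326 ÷ 187.772) ÷ 0.1337 = 0.0092650 mol/g, so in the 0.6838 g combustion sample mol Br = 0.0063354 mol
mass O = 0.6838 − (0.11414 + 0.012769 + 0.50623) = 0.050669 g → mol O = 0.050669 ÷ 15.999 = 0.0031670 mol
Divide by the smallest (0.0031670 mol): C 3.000, H 4.000, Br 2.000, O 1.000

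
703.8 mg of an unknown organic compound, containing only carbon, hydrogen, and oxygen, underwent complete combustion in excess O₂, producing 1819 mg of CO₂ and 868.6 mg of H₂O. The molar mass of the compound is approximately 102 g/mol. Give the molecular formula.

C6H14O

mol C = 1.819 g CO₂ ÷ 44.009 g/mol = 0.041332 mol
mol H = 2 × 0.8686 g H₂O ÷ 18.015 g/mol = 0.096431 mol
mass O = 0.7038 − (0.49644 + 0.097202) = 0.11015 g → mol O = 0.11015 ÷ 15.999 = 0.0068850 mol
Divide by the smallest (0.0068850 mol): C 6.003, H 14.006, O 1.000
Empirical formula: C6H14O
Empirical-formula mass = 102.18 g/mol; 102 ÷ 102.18 ≈ 1, so the molecular formula is C6H14O.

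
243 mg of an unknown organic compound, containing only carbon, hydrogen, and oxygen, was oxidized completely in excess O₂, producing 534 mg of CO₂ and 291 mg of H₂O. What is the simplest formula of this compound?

mol C = 0.534 g CO₂ ÷ 44.009 g/mol = 0.01213 mol
mol H = 2 × 0.291 g H₂O ÷ 18.015 g/mol = 0.03231 mol
mass O = 0.243 − (0.1457 + 0.03256) = 0.06470 g → mol O = 0.06470 ÷ 15.999 = 0.004044 mol
Divide by the smallest (0.004044 mol): C 3.001, H 7.989, O 1.000

C3H8O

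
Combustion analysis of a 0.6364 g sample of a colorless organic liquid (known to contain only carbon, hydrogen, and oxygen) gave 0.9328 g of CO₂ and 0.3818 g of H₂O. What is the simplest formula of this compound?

CH2O

mol C = 0.9328 g CO₂ ÷ 44.009 g/mol = 0.021196 mol
mol H = 2 × 0.3818 g H₂O ÷ 18.015 g/mol = 0.042387 mol
mass O = 0.6364 − (0.25458 + 0.042726) = 0.33909 g → mol O = 0.33909 ÷ 15.999 = 0.021195 mol
Divide by the smallest (0.021195 mol): C 1.000, H 2.000, O 1.000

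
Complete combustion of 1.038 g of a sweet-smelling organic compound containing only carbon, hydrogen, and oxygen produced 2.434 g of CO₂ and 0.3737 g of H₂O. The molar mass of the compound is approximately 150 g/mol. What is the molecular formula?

mol C = 2.434 g CO₂ ÷ 44.009 g/mol = 0.055307 mol
mol H = 2 × 0.3737 g H₂O ÷ 18.015 g/mol = 0.041488 mol
mass O = 1.038 − (0.66429 + 0.041820) = 0.33189 g → mol O = 0.33189 ÷ 15.999 = 0.020744 mol
Divide by the smallest (0.020744 mol): C 2.666, H 2.000, O 1.000
Multiplying each by 3 gives whole numbers: C 8.00, H 6.00, O 3.00
Empirical formula: C8H6O3
Empirical-formula mass = 150.13 g/mol; 150 ÷ 150.13 ≈ 1, so the molecular formula is C8H6O3.

C8H6O3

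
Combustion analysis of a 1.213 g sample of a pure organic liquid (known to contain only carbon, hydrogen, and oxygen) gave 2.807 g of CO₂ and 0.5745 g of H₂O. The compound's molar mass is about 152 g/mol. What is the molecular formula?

C8H8O3

mol C = 2.807 g CO₂ ÷ 44.009 g/mol = 0.063782 mol
mol H = 2 × 0.5745 g H₂O ÷ 18.015 g/mol = 0.063780 mol
mass O = 1.213 − (0.76609 + 0.064290) = 0.38262 g → mol O = 0.38262 ÷ 15.999 = 0.023915 mol
Divide by the smallest (0.023915 mol): C 2.667, H 2.667, O 1.000
Multiplying each by 3 gives whole numbers: C 8.00, H 8.00, O 3.00
Empirical formula: C8H8O3
Empirical-formula mass = 152.15 g/mol; 152 ÷ 152.15 ≈ 1, so the molecular formula is C8H8O3.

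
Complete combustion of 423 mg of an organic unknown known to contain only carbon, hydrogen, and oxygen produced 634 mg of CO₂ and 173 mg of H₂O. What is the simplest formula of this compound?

C3H4O3

mol C = 0.634 g CO₂ ÷ 44.009 g/mol = 0.01441 mol
mol H = 2 × 0.173 g H₂O ÷ 18.015 g/mol = 0.01921 mol
mass O = 0.423 − (0.1730 + 0.01936) = 0.2306 g → mol O = 0.2306 ÷ 15.999 = 0.01441 mol
Divide by the smallest (0.01441 mol): C 1.000, H 1.333, O 1.001
Multiplying each by 3 gives whole numbers: C 3.00, H 4.00, O 3.00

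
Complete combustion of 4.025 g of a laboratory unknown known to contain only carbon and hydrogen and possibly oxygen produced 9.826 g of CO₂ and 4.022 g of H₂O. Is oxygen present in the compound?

yes

mol C = 9.826 g CO₂ ÷ 44.009 g/mol = 0.22327 mol
mol H = 2 × 4.022 g H₂O ÷ 18.015 g/mol = 0.44652 mol
C and H account for only 3.1318 g of the 4.025 g sample; the remaining 0.89318 g must be oxygen.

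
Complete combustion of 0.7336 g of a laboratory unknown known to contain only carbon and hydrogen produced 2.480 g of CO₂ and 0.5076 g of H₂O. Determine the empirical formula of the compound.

CH

mol C = 2.480 g CO₂ ÷ 44.009 g/mol = 0.056352 mol
mol H = 2 × 0.5076 g H₂O ÷ 18.015 g/mol = 0.056353 mol
Divide by the smallest (0.056352 mol): C 1.000, H 1.000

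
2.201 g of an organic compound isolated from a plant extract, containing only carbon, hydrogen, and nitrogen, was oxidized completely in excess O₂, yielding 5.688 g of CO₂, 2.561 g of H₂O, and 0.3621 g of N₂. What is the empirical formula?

C5H11N

mol C = 5.688 g CO₂ ÷ 44.009 g/mol = 0.12925 mol
mol H = 2 × 2.561 g H₂O ÷ 18.015 g/mol = 0.28432 mol
mol N = 2 × 0.3621 g N₂ ÷ 28.014 g/mol = 0.025851 mol
Divide by the smallest (0.025851 mol): C 5.000, H 10.998, N 1.000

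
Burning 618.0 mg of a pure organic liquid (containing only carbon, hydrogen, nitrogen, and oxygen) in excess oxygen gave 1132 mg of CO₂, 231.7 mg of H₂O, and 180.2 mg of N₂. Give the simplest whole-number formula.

mol C = 1.132 g CO₂ ÷ 44.009 g/mol = 0.025722 mol
mol H = 2 × 0.2317 g H₂O ÷ 18.015 g/mol = 0.025723 mol
mol N = 2 × 0.1802 g N₂ ÷ 28.014 g/mol = 0.012865 mol
mass O = 0.6180 − (0.30895 + 0.025929 + 0.18020) = 0.10292 g → mol O = 0.10292 ÷ 15.999 = 0.0064332 mol
Divide by the smallest (0.0064332 mol): C 3.998, H 3.999, N 2.000, O 1.000

C4H4N2O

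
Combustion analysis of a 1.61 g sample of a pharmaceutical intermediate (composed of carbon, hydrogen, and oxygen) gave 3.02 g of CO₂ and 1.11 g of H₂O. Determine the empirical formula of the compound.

mol C = 3.02 g CO₂ ÷ 44.009 g/mol = 0.06862 mol
mol H = 2 × 1.11 g H₂O ÷ 18.015 g/mol = 0.1232 mol
mass O = 1.61 − (0.8242 + 0.1242) = 0.6616 g → mol O = 0.6616 ÷ 15.999 = 0.04135 mol
Divide by the smallest (0.04135 mol): C 1.660, H 2.980, O 1.000
Multiplying each by 3 gives whole numbers: C 4.98, H 8.94, O 3.00

C5H9O3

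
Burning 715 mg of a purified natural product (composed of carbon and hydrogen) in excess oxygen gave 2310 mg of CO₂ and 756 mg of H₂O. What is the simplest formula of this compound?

C5H8

mol C = 2.31 g CO₂ ÷ 44.009 g/mol = 0.05249 mol
mol H = 2 × 0.756 g H₂O ÷ 18.015 g/mol = 0.08393 mol
Divide by the smallest (0.05249 mol): C 1.000, H 1.599
Multiplying each by 5 gives whole numbers: C 5.00, H 7.99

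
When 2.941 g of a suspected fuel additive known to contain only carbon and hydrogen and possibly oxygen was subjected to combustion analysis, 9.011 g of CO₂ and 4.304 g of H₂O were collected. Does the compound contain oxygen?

no

mol C = 9.011 g CO₂ ÷ 44.009 g/mol = 0.20475 mol
mol H = 2 × 4.304 g H₂O ÷ 18.015 g/mol = 0.47782 mol
C and H together account for 2.9409 g — essentially the entire 2.941 g sample — so the compound contains no oxygen.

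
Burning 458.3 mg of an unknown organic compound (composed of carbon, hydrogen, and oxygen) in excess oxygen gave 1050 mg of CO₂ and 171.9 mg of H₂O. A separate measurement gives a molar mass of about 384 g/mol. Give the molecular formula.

mol C = 1.050 g CO₂ ÷ 44.009 g/mol = 0.023859 mol
mol H = 2 × 0.1719 g H₂O ÷ 18.015 g/mol = 0.019084 mol
mass O = 0.4583 − (0.28657 + 0.019237) = 0.15250 g → mol O = 0.15250 ÷ 15.999 = 0.0095316 mol
Divide by the smallest (0.0095316 mol): C 2.503, H 2.002, O 1.000
Multiplying each by 2 gives whole numbers: C 5.01, H 4.00, O 2.00
Empirical formula: C5H4O2
Empirical-formula mass = 96.08 g/mol; 384 ÷ 96.08 ≈ 4, so the molecular formula is C20H16O8.

C20H16O8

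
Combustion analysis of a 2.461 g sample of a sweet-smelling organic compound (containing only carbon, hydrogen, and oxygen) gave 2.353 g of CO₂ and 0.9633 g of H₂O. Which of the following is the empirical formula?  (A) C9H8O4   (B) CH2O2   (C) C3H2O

mol C = 2.353 g CO₂ ÷ 44.009 g/mol = 0.053466 mol
mol H = 2 × 0.9633 g H₂O ÷ 18.015 g/mol = 0.10694 mol
mass O = 2.461 − (0.64218 + 0.10780) = 1.7110 g → mol O = 1.7110 ÷ 15.999 = 0.10695 mol
Divide by the smallest (0.053466 mol): C 1.000, H 2.000, O 2.000

(B) CH2O2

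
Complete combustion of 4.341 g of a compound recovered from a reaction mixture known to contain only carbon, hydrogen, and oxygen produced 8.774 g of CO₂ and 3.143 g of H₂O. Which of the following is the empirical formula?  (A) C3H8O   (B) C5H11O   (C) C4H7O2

mol C = 8.774 g CO₂ ÷ 44.009 g/mol = 0.19937 mol
mol H = 2 × 3.143 g H₂O ÷ 18.015 g/mol = 0.34893 mol
mass O = 4.341 − (2.3946 + 0.35172) = 1.5947 g → mol O = 1.5947 ÷ 15.999 = 0.099673 mol
Divide by the smallest (0.099673 mol): C 2.000, H 3.501, O 1.000
Multiplying each by 2 gives whole numbers: C 4.00, H 7.00, O 2.00

(C) C4H7O2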